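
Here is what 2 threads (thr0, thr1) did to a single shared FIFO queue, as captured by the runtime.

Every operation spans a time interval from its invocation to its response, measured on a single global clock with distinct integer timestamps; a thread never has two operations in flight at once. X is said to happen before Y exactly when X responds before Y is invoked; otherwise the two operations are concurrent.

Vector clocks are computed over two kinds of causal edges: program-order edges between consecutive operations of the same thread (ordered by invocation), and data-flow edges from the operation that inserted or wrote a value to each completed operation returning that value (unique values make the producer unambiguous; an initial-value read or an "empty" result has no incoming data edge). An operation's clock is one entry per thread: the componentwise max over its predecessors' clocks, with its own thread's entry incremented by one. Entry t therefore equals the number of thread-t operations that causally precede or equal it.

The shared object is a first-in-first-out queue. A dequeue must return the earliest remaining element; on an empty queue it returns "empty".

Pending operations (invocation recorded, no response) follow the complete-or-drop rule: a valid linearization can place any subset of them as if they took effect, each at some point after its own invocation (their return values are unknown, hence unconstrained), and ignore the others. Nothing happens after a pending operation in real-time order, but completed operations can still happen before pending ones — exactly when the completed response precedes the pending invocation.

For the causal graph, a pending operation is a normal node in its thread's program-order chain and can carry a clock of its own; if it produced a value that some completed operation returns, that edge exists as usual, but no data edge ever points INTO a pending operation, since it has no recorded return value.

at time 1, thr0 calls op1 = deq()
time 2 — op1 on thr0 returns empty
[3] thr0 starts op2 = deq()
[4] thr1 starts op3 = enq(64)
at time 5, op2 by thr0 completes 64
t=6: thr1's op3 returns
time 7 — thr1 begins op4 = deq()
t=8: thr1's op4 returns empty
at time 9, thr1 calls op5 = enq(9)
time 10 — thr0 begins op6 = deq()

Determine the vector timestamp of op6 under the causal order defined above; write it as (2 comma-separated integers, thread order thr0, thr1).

VC(op3, invoked at 4): no causal predecessors; +1 on thr1 → (0, 1)
VC(op1, invoked at 1): no causal predecessors; +1 on thr0 → (1, 0)
from VC(op3)=(0, 1), op4 (invoked 7) maxes components and bumps thr1 → (0, 2)
from VC(op4)=(0, 2), op5 (invoked 9) maxes components and bumps thr1 → (0, 3)
from VC(op1)=(1, 0), VC(op3)=(0, 1), op2 (invoked 3) maxes components and bumps thr0 → (2, 1)
from VC(op2)=(2, 1), op6 (invoked 10) maxes components and bumps thr0 → (3, 1)
target: VC(op6) = (3, 1)

(3, 1)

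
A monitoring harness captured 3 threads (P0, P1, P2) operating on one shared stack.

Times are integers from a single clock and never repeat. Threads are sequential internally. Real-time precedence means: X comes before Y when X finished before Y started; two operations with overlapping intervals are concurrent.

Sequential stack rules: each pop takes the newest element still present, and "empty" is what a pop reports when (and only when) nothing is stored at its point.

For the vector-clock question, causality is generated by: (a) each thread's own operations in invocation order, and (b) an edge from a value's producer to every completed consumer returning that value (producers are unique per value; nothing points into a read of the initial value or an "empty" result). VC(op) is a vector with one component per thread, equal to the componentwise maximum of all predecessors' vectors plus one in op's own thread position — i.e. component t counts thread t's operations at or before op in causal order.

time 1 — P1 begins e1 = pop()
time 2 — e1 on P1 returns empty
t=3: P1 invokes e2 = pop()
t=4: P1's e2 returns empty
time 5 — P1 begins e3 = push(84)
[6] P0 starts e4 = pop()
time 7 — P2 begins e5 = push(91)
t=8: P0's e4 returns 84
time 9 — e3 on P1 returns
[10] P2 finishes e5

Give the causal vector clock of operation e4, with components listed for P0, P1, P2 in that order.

root op e5, invoked 7: fresh clock plus P2's own tick → (0, 0, 1)
root op e1, invoked 1: fresh clock plus P1's own tick → (0, 1, 0)
from VC(e1)=(0, 1, 0), e2 (invoked 3) maxes components and bumps P1 → (0, 2, 0)
from VC(e2)=(0, 2, 0), e3 (invoked 5) maxes components and bumps P1 → (0, 3, 0)
from VC(e3)=(0, 3, 0), e4 (invoked 6) maxes components and bumps P0 → (1, 3, 0)
target: VC(e4) = (1, 3, 0)

(1, 3, 0)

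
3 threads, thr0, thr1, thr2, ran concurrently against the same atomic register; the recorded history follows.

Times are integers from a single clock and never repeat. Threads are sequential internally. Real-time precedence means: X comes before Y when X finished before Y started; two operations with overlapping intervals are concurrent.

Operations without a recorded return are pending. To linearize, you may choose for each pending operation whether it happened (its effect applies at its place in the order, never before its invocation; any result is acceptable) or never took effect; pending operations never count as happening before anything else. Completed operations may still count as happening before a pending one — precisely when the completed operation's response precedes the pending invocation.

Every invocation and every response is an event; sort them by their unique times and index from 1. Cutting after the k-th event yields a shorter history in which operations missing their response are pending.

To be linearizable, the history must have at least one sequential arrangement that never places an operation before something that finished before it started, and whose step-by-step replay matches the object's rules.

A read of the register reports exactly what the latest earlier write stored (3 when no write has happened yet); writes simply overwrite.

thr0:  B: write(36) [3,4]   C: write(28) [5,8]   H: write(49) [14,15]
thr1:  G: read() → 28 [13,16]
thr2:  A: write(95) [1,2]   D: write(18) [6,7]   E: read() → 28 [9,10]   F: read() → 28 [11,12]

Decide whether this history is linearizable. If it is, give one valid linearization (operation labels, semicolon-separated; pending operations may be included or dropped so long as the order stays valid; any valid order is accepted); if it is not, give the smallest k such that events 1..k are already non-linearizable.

linearizable — witness: A; B; D; C; E; F; G; H

step 1: A write(95) — value 95
step 2: B write(36) — value 36
step 3: D write(18) — value 18
step 4: C write(28) — value 28
step 5: E read() → 28 — value 28
step 6: F read() → 28 — value 28
step 7: G read() → 28 — value 28
step 8: H write(49) — value 49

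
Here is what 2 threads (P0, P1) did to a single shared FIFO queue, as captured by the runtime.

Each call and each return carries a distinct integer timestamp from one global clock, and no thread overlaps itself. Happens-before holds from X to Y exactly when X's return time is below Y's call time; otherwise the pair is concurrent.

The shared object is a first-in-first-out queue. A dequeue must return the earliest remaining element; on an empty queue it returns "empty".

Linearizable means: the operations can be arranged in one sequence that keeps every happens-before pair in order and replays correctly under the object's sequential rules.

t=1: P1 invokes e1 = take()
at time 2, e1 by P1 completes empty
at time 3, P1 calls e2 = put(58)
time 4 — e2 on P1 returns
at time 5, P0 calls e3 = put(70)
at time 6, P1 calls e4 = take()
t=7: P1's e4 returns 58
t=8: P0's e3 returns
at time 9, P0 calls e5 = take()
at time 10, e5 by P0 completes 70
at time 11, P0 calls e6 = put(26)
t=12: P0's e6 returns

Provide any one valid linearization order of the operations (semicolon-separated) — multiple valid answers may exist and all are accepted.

e1; e2; e3; e4; e5; e6

step 1: e1 take() → empty — queue <>
step 2: e2 put(58) — queue <58>
step 3: e3 put(70) — queue <58,70>
step 4: e4 take() → 58 — queue <70>
step 5: e5 take() → 70 — queue <>
step 6: e6 put(26) — queue <26>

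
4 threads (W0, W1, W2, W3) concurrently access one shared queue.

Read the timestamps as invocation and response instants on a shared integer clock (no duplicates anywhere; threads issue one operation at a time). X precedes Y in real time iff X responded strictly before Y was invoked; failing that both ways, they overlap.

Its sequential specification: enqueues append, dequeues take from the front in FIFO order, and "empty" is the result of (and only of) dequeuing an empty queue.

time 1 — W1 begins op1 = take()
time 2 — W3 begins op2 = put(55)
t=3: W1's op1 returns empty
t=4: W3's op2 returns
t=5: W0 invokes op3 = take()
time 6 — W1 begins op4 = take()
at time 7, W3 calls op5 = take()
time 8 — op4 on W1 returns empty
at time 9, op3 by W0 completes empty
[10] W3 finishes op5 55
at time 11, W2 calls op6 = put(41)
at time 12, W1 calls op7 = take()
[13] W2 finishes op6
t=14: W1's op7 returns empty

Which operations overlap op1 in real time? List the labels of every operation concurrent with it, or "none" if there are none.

op2

overlap test against op1 [1,3]: concurrent iff the interval meets 1..3
op2 [2,4]: concurrent
op3 [5,9]: after
op4 [6,8]: after
op5 [7,10]: after
op6 [11,13]: after
op7 [12,14]: after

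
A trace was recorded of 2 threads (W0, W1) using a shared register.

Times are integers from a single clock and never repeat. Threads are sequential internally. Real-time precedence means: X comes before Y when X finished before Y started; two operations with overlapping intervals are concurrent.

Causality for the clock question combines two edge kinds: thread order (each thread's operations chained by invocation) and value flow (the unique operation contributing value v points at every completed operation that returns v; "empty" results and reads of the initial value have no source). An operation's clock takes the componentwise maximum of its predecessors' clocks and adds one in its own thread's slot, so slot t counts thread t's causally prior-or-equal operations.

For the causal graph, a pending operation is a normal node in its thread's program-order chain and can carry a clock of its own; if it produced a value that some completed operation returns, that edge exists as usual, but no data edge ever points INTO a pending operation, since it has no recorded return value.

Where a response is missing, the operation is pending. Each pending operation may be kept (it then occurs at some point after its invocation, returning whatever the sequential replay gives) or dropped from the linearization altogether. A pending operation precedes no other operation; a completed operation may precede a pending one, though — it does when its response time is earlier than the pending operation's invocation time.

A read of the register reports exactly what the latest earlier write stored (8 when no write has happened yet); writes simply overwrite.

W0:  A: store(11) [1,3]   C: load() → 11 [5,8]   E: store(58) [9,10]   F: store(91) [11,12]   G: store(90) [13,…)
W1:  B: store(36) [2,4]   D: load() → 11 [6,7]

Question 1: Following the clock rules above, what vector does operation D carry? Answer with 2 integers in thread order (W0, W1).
invoked at 2, B has no predecessors; its own W1 bump gives (0, 1)
invoked at 1, A has no predecessors; its own W0 bump gives (1, 0)
C, invoked 5, takes VC(A)=(1, 0) under max, adds 1 for W0 → (2, 0)
D, invoked 6, takes VC(A)=(1, 0), VC(B)=(0, 1) under max, adds 1 for W1 → (1, 2)
E, invoked 9, takes VC(C)=(2, 0) under max, adds 1 for W0 → (3, 0)
F, invoked 11, takes VC(E)=(3, 0) under max, adds 1 for W0 → (4, 0)
G, invoked 13, takes VC(F)=(4, 0) under max, adds 1 for W0 → (5, 0)
target: VC(D) = (1, 2)

(1, 2)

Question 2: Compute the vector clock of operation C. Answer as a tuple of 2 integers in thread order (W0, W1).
root op B, invoked 2: fresh clock plus W1's own tick → (0, 1)
root op A, invoked 1: fresh clock plus W0's own tick → (1, 0)
from VC(A)=(1, 0), C (invoked 5) maxes components and bumps W0 → (2, 0)
from VC(A)=(1, 0), VC(B)=(0, 1), D (invoked 6) maxes components and bumps W1 → (1, 2)
from VC(C)=(2, 0), E (invoked 9) maxes components and bumps W0 → (3, 0)
from VC(E)=(3, 0), F (invoked 11) maxes components and bumps W0 → (4, 0)
from VC(F)=(4, 0), G (invoked 13) maxes components and bumps W0 → (5, 0)
target: VC(C) = (2, 0)

(2, 0)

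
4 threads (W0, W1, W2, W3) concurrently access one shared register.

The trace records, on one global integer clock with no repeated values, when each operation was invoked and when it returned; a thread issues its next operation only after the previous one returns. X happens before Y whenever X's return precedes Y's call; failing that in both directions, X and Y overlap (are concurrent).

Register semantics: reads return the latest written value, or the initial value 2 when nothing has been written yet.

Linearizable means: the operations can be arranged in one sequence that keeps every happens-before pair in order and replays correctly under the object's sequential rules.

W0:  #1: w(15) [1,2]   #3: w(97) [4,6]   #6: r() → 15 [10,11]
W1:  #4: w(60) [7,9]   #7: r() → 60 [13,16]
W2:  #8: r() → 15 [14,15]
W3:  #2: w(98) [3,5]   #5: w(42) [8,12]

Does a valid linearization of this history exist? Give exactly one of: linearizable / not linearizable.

events 1..10 are fine; event 11 — the response of #6 at time 11 — makes the prefix non-linearizable
no legal order exists: 2 real-time-consistent candidates over 5 completed register operations, all rejected
include/drop combinations of the 1 pending operation (#5) were all tried; none helps
one such order, #1, #2, #3, #4, #6 (pending dropped), breaks at step 5 where #6 r() → 15 is illegal
one such order, #1, #3, #2, #4, #6 (pending dropped), breaks at step 5 where #6 r() → 15 is illegal

not linearizable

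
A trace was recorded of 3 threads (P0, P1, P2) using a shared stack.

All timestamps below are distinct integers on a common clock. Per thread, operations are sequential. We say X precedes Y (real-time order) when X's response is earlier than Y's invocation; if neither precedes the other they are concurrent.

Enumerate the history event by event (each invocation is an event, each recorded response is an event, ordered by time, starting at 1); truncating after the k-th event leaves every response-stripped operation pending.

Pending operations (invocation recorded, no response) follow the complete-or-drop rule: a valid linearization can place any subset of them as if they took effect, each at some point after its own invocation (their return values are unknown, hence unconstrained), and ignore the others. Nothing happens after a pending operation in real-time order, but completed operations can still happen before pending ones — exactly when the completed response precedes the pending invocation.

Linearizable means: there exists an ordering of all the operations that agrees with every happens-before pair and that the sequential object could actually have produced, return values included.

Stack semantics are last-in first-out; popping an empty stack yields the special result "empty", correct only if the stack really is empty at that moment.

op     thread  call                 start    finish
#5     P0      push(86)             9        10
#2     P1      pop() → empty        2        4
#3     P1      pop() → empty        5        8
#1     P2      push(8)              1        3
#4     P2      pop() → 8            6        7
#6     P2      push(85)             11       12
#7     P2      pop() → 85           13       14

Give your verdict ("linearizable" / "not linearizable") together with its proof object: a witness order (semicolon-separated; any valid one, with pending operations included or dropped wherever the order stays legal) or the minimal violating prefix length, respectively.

step 1: #2 pop() → empty — stack <>
step 2: #1 push(8) — stack <8>
step 3: #4 pop() → 8 — stack <>
step 4: #3 pop() → empty — stack <>
step 5: #5 push(86) — stack <86>
step 6: #6 push(85) — stack <86,85>
step 7: #7 pop() → 85 — stack <86>

linearizable — witness: #2; #1; #4; #3; #5; #6; #7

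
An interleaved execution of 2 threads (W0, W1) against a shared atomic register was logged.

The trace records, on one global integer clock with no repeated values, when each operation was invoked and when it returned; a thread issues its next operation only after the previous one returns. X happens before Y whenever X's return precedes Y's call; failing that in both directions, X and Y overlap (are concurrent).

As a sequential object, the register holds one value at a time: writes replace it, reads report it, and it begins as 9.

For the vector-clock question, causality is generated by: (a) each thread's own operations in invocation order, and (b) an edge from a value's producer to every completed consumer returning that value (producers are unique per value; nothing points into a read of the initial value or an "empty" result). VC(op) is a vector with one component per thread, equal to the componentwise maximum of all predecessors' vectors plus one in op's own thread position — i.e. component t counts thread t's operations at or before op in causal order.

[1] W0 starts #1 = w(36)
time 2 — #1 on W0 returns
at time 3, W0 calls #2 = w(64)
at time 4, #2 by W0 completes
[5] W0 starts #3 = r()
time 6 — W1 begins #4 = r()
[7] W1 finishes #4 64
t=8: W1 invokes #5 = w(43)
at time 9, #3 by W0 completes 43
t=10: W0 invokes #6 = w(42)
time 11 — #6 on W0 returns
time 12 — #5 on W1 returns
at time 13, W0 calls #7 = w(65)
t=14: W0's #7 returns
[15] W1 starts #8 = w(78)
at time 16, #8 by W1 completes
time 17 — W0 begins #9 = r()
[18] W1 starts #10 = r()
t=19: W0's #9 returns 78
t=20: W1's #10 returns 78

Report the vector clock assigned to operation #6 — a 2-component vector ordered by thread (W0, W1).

(4, 2)

#1 (invocation 1): nothing precedes it; W0's component alone gives (1, 0)
#2 (invocation 3): componentwise max over VC(#1)=(1, 0), +1 at W0, giving (2, 0)
#4 (invocation 6): componentwise max over VC(#2)=(2, 0), +1 at W1, giving (2, 1)
#5 (invocation 8): componentwise max over VC(#4)=(2, 1), +1 at W1, giving (2, 2)
#8 (invocation 15): componentwise max over VC(#5)=(2, 2), +1 at W1, giving (2, 3)
#3 (invocation 5): componentwise max over VC(#2)=(2, 0), VC(#5)=(2, 2), +1 at W0, giving (3, 2)
#10 (invocation 18): componentwise max over VC(#8)=(2, 3), +1 at W1, giving (2, 4)
#6 (invocation 10): componentwise max over VC(#3)=(3, 2), +1 at W0, giving (4, 2)
#7 (invocation 13): componentwise max over VC(#6)=(4, 2), +1 at W0, giving (5, 2)
#9 (invocation 17): componentwise max over VC(#7)=(5, 2), VC(#8)=(2, 3), +1 at W0, giving (6, 3)
target: VC(#6) = (4, 2)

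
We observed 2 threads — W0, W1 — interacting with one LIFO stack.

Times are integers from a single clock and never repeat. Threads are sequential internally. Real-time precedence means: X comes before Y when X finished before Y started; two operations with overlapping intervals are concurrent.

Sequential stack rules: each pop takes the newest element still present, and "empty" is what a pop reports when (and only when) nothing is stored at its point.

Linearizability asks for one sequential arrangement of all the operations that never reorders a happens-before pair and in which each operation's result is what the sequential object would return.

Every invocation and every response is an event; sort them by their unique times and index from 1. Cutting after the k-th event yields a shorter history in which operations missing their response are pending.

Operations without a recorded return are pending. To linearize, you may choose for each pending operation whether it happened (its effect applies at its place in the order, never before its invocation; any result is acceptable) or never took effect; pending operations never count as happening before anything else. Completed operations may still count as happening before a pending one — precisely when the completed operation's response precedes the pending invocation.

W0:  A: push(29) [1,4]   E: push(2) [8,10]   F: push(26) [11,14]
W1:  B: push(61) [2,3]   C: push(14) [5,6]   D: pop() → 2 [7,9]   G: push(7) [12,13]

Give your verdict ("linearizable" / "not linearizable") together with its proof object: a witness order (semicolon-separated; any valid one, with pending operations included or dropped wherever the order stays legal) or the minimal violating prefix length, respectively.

1. A push(29), leaving stack <29>
2. B push(61), leaving stack <29,61>
3. C push(14), leaving stack <29,61,14>
4. E push(2), leaving stack <29,61,14,2>
5. D pop() → 2, leaving stack <29,61,14>
6. F push(26), leaving stack <29,61,14,26>
7. G push(7), leaving stack <29,61,14,26,7>

linearizable — witness: A; B; C; E; D; F; G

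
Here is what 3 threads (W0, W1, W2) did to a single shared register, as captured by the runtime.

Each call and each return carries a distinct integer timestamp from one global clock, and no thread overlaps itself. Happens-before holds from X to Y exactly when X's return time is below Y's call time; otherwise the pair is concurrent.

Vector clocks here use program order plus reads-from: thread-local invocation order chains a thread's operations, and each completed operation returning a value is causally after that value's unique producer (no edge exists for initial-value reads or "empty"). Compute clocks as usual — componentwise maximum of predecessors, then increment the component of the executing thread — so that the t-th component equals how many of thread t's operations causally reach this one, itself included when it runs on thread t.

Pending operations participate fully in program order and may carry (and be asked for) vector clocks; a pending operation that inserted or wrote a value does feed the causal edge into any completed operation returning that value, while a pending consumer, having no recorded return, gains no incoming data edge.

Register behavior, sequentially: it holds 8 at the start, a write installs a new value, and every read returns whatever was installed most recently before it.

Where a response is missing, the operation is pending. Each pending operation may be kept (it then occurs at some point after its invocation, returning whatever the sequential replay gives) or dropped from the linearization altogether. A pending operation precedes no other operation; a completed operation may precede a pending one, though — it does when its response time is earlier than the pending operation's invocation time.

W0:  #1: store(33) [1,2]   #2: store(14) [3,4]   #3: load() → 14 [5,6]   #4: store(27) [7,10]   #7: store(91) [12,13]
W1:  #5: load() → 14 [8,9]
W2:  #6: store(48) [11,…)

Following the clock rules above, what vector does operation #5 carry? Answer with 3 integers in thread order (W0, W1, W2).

#6 (invocation 11): nothing precedes it; W2's component alone gives (0, 0, 1)
#1 (invocation 1): nothing precedes it; W0's component alone gives (1, 0, 0)
VC(#2, invoked at 3): max of VC(#1)=(1, 0, 0), then +1 on thread W0 → (2, 0, 0)
VC(#5, invoked at 8): max of VC(#2)=(2, 0, 0), then +1 on thread W1 → (2, 1, 0)
VC(#3, invoked at 5): max of VC(#2)=(2, 0, 0), then +1 on thread W0 → (3, 0, 0)
VC(#4, invoked at 7): max of VC(#3)=(3, 0, 0), then +1 on thread W0 → (4, 0, 0)
VC(#7, invoked at 12): max of VC(#4)=(4, 0, 0), then +1 on thread W0 → (5, 0, 0)
target: VC(#5) = (2, 1, 0)

(2, 1, 0)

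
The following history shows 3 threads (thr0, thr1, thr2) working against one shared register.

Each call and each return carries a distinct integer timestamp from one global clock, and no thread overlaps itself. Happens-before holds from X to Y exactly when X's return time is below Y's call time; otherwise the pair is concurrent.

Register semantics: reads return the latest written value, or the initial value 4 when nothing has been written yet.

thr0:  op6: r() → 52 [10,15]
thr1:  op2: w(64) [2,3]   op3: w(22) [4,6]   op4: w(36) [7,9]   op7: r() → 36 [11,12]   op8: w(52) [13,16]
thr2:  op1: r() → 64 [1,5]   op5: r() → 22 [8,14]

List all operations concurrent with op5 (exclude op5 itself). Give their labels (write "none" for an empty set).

op5 runs from 8 to 14; window-overlapping ops are concurrent
op1 [1,5]: before
op2 [2,3]: before
op3 [4,6]: before
op4 [7,9]: concurrent
op6 [10,15]: concurrent
op7 [11,12]: concurrent
op8 [13,16]: concurrent

op4, op6, op7, op8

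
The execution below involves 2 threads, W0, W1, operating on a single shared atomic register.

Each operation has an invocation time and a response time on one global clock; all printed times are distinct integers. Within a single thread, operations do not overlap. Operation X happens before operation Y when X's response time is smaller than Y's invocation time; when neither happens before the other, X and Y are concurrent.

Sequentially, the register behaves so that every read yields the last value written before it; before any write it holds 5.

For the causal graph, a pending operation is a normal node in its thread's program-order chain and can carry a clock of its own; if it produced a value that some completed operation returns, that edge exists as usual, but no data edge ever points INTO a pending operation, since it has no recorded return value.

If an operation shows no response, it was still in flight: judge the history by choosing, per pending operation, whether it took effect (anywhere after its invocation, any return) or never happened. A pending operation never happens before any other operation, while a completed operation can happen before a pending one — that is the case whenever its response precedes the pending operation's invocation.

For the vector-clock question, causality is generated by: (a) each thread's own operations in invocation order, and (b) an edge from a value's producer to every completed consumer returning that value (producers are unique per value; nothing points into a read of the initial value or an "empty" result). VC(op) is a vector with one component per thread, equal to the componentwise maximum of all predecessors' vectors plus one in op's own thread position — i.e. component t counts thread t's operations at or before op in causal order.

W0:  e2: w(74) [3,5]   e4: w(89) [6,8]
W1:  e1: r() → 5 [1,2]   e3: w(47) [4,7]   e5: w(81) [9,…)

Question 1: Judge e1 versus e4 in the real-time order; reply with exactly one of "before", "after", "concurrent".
e1 spans [1,2], e4 spans [6,8]
resp(e1)=2 < inv(e4)=6

before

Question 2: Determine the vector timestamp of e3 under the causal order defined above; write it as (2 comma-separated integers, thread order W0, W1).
VC(e1, invoked at 1): no causal predecessors; +1 on W1 → (0, 1)
VC(e2, invoked at 3): no causal predecessors; +1 on W0 → (1, 0)
e3, invoked 4, takes VC(e1)=(0, 1) under max, adds 1 for W1 → (0, 2)
e4, invoked 6, takes VC(e2)=(1, 0) under max, adds 1 for W0 → (2, 0)
e5, invoked 9, takes VC(e3)=(0, 2) under max, adds 1 for W1 → (0, 3)
target: VC(e3) = (0, 2)

(0, 2)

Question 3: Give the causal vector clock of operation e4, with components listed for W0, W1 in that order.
e1 (invocation 1): nothing precedes it; W1's component alone gives (0, 1)
e2 (invocation 3): nothing precedes it; W0's component alone gives (1, 0)
invoked at 4, e3 merges VC(e1)=(0, 1) and bumps W1's slot → (0, 2)
invoked at 6, e4 merges VC(e2)=(1, 0) and bumps W0's slot → (2, 0)
invoked at 9, e5 merges VC(e3)=(0, 2) and bumps W1's slot → (0, 3)
target: VC(e4) = (2, 0)

(2, 0)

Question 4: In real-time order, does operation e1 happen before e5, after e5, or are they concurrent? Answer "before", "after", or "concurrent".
e1 spans [1,2], e5 spans [9,…)
resp(e1)=2 < inv(e5)=9

before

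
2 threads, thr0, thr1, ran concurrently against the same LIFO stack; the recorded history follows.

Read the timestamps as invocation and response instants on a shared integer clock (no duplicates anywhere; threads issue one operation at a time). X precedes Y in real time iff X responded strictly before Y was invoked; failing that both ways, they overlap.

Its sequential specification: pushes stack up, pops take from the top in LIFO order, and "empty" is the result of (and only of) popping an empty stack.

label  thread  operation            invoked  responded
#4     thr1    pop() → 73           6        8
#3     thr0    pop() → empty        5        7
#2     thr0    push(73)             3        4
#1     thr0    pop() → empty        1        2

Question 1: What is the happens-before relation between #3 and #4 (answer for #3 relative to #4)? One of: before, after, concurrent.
concurrent

#3 spans [5,7], #4 spans [6,8]
the intervals overlap in both directions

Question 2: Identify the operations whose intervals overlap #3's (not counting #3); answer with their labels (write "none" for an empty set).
#4

concurrent with #3 ([5,7]): every op whose interval crosses 5..7
#1 [1,2]: before
#2 [3,4]: before
#4 [6,8]: concurrent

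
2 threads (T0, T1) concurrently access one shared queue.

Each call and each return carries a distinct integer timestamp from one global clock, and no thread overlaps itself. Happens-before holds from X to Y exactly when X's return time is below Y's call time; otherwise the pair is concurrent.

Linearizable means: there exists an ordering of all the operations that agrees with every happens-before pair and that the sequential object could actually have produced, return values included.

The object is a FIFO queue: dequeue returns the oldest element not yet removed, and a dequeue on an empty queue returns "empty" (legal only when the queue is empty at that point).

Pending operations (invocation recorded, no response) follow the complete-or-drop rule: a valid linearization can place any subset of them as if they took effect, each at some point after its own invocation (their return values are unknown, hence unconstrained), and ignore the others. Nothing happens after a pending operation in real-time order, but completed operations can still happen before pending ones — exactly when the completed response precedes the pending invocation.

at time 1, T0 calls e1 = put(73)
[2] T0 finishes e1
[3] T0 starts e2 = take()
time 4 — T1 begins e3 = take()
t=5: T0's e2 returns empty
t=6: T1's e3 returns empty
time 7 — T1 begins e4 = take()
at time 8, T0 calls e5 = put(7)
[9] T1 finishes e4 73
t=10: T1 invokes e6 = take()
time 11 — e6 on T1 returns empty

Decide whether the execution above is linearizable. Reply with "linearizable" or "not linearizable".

prefix check: 1..5 passes, 1..6 fails once e3's time-6 response joins
real-time-consistent orders of the 3 completed operations: 2 — all fail the queue replay
take e1, e2, e3: step 2 already fails, because e2 take() → empty cannot occur there
take e1, e3, e2: step 2 already fails, because e3 take() → empty cannot occur there

not linearizable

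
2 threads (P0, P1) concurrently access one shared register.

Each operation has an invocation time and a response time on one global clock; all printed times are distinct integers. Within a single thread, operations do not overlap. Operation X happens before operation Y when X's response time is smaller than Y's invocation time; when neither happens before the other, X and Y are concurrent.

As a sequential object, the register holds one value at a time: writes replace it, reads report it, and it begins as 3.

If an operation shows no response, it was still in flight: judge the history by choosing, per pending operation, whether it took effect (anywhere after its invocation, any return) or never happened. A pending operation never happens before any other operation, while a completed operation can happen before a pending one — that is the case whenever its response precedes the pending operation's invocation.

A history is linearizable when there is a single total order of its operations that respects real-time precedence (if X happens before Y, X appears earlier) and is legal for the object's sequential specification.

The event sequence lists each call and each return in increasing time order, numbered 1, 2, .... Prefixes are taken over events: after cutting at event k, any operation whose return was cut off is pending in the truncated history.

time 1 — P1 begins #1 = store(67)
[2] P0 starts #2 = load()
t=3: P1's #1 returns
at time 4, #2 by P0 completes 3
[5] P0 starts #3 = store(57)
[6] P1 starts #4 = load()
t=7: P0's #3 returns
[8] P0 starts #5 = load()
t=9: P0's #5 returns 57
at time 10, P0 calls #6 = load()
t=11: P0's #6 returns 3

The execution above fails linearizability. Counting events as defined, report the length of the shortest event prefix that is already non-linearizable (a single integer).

11

events 1..10 are linearizable, e.g. via #2, #1, #3, #4, #5:
1. #2 load() → 3, leaving value 3
2. #1 store(67), leaving value 67
3. #3 store(57), leaving value 57
4. #4 load() (pending, included), leaving value 57
5. #5 load() → 57, leaving value 57
with event 11 included (#6 responding at time 11), all real-time-consistent orders fail
no completion choice of the 1 pending operation (#4) rescues it — every subset was tried
take #1, #2, #3, #5, #6 (pending dropped): step 2 already fails, because #2 load() → 3 cannot occur there
take #2, #1, #3, #5, #6 (pending dropped): step 5 already fails, because #6 load() → 3 cannot occur there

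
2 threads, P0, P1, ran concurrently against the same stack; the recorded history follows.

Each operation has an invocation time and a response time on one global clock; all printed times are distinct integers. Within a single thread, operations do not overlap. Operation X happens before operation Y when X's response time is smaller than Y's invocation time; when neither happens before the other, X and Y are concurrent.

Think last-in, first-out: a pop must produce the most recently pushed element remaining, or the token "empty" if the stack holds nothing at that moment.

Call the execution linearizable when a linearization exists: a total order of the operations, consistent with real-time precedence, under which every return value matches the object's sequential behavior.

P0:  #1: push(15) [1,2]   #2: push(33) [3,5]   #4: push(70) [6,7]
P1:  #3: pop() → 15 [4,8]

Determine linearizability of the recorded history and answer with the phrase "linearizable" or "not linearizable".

linearizable

one valid linearization: #1, #3, #2, #4
1. #1 push(15), leaving stack <15>
2. #3 pop() → 15, leaving stack <>
3. #2 push(33), leaving stack <33>
4. #4 push(70), leaving stack <33,70>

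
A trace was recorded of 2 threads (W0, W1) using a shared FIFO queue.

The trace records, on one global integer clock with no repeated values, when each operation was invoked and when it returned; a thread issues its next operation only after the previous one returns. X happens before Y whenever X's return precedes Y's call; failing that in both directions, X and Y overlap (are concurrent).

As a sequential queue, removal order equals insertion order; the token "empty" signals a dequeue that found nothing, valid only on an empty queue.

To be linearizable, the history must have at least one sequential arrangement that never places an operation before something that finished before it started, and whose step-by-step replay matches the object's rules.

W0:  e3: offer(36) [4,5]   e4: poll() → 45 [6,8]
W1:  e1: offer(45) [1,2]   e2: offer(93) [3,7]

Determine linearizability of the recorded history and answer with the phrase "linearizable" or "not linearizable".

linearizable

one valid linearization: e1, e2, e3, e4
step 1: e1 offer(45) — queue <45>
step 2: e2 offer(93) — queue <45,93>
step 3: e3 offer(36) — queue <45,93,36>
step 4: e4 poll() → 45 — queue <93,36>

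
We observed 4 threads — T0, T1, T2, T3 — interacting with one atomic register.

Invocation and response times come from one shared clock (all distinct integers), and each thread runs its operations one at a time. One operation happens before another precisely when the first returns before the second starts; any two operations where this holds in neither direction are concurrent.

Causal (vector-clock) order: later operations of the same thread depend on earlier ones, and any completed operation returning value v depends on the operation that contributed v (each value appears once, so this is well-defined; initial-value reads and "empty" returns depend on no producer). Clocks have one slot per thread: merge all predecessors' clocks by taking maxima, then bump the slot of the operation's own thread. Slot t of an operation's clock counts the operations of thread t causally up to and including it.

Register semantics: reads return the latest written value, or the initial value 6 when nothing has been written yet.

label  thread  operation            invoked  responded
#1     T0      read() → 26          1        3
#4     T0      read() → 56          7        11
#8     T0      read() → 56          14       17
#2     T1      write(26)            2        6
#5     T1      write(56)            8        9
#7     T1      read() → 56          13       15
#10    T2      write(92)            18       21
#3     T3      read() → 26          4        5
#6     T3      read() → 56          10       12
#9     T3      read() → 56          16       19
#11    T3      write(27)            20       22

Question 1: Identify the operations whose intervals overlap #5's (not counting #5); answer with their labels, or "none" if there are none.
#4

#5 spans [8,9]; an op avoiding the whole window 8..9 is ordered, any other is concurrent
#1 [1,3]: before
#2 [2,6]: before
#3 [4,5]: before
#4 [7,11]: concurrent
#6 [10,12]: after
#7 [13,15]: after
#8 [14,17]: after
#9 [16,19]: after
#10 [18,21]: after
#11 [20,22]: after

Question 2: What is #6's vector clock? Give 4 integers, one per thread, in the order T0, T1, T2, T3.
(0, 2, 0, 2)

no predecessors for #10 (invoked 18): T2 increments from zero → (0, 0, 1, 0)
no predecessors for #2 (invoked 2): T1 increments from zero → (0, 1, 0, 0)
VC(#3, invoked at 4): max of VC(#2)=(0, 1, 0, 0), then +1 on thread T3 → (0, 1, 0, 1)
VC(#5, invoked at 8): max of VC(#2)=(0, 1, 0, 0), then +1 on thread T1 → (0, 2, 0, 0)
VC(#1, invoked at 1): max of VC(#2)=(0, 1, 0, 0), then +1 on thread T0 → (1, 1, 0, 0)
VC(#7, invoked at 13): max of VC(#5)=(0, 2, 0, 0), then +1 on thread T1 → (0, 3, 0, 0)
VC(#6, invoked at 10): max of VC(#3)=(0, 1, 0, 1), VC(#5)=(0, 2, 0, 0), then +1 on thread T3 → (0, 2, 0, 2)
VC(#4, invoked at 7): max of VC(#1)=(1, 1, 0, 0), VC(#5)=(0, 2, 0, 0), then +1 on thread T0 → (2, 2, 0, 0)
VC(#9, invoked at 16): max of VC(#5)=(0, 2, 0, 0), VC(#6)=(0, 2, 0, 2), then +1 on thread T3 → (0, 2, 0, 3)
VC(#8, invoked at 14): max of VC(#4)=(2, 2, 0, 0), VC(#5)=(0, 2, 0, 0), then +1 on thread T0 → (3, 2, 0, 0)
VC(#11, invoked at 20): max of VC(#9)=(0, 2, 0, 3), then +1 on thread T3 → (0, 2, 0, 4)
target: VC(#6) = (0, 2, 0, 2)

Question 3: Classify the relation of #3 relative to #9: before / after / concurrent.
before

#3 spans [4,5], #9 spans [16,19]
resp(#3)=5 < inv(#9)=16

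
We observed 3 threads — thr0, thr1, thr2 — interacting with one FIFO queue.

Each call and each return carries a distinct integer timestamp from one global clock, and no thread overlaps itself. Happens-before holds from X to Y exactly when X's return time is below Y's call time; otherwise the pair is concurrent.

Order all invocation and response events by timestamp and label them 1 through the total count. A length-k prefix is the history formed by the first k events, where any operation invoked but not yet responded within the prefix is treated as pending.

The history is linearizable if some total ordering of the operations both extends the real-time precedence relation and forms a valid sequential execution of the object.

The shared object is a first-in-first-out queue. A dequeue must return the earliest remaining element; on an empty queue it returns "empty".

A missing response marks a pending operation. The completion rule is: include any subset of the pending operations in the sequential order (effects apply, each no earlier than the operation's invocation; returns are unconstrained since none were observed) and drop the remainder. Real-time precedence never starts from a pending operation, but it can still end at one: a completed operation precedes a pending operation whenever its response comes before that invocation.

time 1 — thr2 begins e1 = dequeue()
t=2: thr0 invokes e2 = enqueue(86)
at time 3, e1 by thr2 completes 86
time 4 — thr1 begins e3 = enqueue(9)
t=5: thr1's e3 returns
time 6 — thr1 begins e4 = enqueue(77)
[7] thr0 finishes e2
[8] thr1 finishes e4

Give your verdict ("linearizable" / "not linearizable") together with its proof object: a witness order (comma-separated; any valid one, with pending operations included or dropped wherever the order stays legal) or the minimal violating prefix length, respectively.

linearizable — witness: e2, e1, e3, e4

after step 1 (e2 enqueue(86)): queue <86>
after step 2 (e1 dequeue() → 86): queue <>
after step 3 (e3 enqueue(9)): queue <9>
after step 4 (e4 enqueue(77)): queue <9,77>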